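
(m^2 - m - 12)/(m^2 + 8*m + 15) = (m - 4)/(m + 5)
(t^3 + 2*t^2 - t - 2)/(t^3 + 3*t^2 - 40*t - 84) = (t^2 - 1)/(t^2 + t - 42)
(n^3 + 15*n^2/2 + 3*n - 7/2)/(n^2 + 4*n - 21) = (2*n^2 + n - 1)/(2*(n - 3))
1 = 1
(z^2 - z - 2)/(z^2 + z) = (z - 2)/z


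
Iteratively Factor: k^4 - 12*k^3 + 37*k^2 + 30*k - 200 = (k - 5)*(k^3 - 7*k^2 + 2*k + 40) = (k - 5)*(k + 2)*(k^2 - 9*k + 20) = (k - 5)^2*(k + 2)*(k - 4)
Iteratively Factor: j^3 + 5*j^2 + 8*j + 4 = (j + 2)*(j^2 + 3*j + 2) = (j + 1)*(j + 2)*(j + 2)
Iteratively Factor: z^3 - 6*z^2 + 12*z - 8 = (z - 2)*(z^2 - 4*z + 4) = (z - 2)^2*(z - 2)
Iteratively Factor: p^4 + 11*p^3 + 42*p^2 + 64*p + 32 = (p + 4)*(p^3 + 7*p^2 + 14*p + 8) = (p + 4)^2*(p^2 + 3*p + 2) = (p + 2)*(p + 4)^2*(p + 1)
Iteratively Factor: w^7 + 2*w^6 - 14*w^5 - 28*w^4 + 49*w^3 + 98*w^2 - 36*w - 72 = (w + 3)*(w^6 - w^5 - 11*w^4 + 5*w^3 + 34*w^2 - 4*w - 24) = (w - 3)*(w + 3)*(w^5 + 2*w^4 - 5*w^3 - 10*w^2 + 4*w + 8) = (w - 3)*(w - 2)*(w + 3)*(w^4 + 4*w^3 + 3*w^2 - 4*w - 4) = (w - 3)*(w - 2)*(w - 1)*(w + 3)*(w^3 + 5*w^2 + 8*w + 4) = (w - 3)*(w - 2)*(w - 1)*(w + 1)*(w + 3)*(w^2 + 4*w + 4) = (w - 3)*(w - 2)*(w - 1)*(w + 1)*(w + 2)*(w + 3)*(w + 2)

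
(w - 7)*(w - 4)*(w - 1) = w^3 - 12*w^2 + 39*w - 28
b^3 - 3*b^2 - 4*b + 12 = (b - 3)*(b - 2)*(b + 2)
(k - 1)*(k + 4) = k^2 + 3*k - 4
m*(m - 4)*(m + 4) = m^3 - 16*m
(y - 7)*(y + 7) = y^2 - 49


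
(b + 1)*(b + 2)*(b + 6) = b^3 + 9*b^2 + 20*b + 12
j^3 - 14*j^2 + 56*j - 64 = (j - 8)*(j - 4)*(j - 2)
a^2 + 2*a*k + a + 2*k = (a + 1)*(a + 2*k)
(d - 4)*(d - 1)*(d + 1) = d^3 - 4*d^2 - d + 4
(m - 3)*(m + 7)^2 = m^3 + 11*m^2 + 7*m - 147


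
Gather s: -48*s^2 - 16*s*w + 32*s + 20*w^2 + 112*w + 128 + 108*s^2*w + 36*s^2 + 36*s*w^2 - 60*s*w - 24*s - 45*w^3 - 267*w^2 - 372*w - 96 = s^2*(108*w - 12) + s*(36*w^2 - 76*w + 8) - 45*w^3 - 247*w^2 - 260*w + 32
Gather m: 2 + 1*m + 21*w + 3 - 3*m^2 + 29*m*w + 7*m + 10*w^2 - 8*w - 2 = -3*m^2 + m*(29*w + 8) + 10*w^2 + 13*w + 3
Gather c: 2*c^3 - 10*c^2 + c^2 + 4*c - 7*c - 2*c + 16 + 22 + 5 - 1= 2*c^3 - 9*c^2 - 5*c + 42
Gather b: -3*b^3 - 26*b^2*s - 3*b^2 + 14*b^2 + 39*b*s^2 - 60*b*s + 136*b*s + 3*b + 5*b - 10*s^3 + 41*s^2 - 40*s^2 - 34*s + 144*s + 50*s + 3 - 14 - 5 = -3*b^3 + b^2*(11 - 26*s) + b*(39*s^2 + 76*s + 8) - 10*s^3 + s^2 + 160*s - 16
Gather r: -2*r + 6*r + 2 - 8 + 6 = 4*r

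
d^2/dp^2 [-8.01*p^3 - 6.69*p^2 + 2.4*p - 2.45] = -48.06*p - 13.38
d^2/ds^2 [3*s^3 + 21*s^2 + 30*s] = 18*s + 42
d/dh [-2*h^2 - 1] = -4*h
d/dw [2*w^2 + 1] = 4*w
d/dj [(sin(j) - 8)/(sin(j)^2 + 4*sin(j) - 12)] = (16*sin(j) + cos(j)^2 + 19)*cos(j)/(sin(j)^2 + 4*sin(j) - 12)^2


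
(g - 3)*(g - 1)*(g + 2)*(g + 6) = g^4 + 4*g^3 - 17*g^2 - 24*g + 36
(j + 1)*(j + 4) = j^2 + 5*j + 4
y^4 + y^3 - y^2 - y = y*(y - 1)*(y + 1)^2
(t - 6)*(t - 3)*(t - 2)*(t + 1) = t^4 - 10*t^3 + 25*t^2 - 36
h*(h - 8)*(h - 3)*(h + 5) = h^4 - 6*h^3 - 31*h^2 + 120*h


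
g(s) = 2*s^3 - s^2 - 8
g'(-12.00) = 888.00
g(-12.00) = -3608.00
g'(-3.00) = 60.00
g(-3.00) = -71.00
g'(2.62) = 35.95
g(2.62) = 21.11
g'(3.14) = 52.88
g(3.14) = 44.06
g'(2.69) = 38.04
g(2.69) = 23.69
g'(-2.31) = 36.64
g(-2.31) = -37.99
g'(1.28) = 7.27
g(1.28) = -5.44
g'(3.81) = 79.48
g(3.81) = 88.10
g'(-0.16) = 0.47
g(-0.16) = -8.03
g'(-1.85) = 24.24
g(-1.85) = -24.09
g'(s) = 6*s^2 - 2*s = 2*s*(3*s - 1)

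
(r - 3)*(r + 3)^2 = r^3 + 3*r^2 - 9*r - 27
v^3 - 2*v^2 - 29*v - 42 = (v - 7)*(v + 2)*(v + 3)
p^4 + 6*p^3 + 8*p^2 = p^2*(p + 2)*(p + 4)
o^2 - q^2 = (o - q)*(o + q)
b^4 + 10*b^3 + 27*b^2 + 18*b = b*(b + 1)*(b + 3)*(b + 6)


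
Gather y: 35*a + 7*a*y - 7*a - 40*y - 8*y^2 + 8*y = 28*a - 8*y^2 + y*(7*a - 32)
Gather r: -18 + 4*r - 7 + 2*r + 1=6*r - 24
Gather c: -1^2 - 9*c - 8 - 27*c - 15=-36*c - 24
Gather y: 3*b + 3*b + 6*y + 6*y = 6*b + 12*y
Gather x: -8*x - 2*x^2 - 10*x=-2*x^2 - 18*x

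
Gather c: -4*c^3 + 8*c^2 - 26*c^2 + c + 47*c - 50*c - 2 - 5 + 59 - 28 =-4*c^3 - 18*c^2 - 2*c + 24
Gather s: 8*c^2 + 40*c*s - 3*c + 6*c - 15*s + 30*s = 8*c^2 + 3*c + s*(40*c + 15)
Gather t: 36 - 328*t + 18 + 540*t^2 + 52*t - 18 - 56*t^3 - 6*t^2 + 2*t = -56*t^3 + 534*t^2 - 274*t + 36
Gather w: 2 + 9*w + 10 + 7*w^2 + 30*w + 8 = 7*w^2 + 39*w + 20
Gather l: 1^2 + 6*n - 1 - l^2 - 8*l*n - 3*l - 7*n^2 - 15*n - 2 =-l^2 + l*(-8*n - 3) - 7*n^2 - 9*n - 2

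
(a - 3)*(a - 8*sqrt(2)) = a^2 - 8*sqrt(2)*a - 3*a + 24*sqrt(2)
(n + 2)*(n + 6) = n^2 + 8*n + 12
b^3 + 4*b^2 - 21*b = b*(b - 3)*(b + 7)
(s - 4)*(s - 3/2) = s^2 - 11*s/2 + 6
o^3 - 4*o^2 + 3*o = o*(o - 3)*(o - 1)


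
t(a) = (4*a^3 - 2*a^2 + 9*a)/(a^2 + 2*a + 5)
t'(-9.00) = 4.03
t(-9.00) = -46.46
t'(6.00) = 3.65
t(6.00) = 15.96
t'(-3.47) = 5.80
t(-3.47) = -22.02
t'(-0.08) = 2.00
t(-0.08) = -0.15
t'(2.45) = 2.60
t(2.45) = 4.33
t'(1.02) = 1.45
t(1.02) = 1.40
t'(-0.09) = 2.02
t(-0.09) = -0.17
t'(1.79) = 2.11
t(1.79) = 2.77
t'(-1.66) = 8.38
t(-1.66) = -8.74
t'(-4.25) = 4.98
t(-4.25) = -26.19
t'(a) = (-2*a - 2)*(4*a^3 - 2*a^2 + 9*a)/(a^2 + 2*a + 5)^2 + (12*a^2 - 4*a + 9)/(a^2 + 2*a + 5)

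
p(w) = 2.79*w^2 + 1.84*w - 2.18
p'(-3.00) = -14.90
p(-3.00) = 17.41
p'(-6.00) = -31.64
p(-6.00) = 87.22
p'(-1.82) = -8.32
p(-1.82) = 3.71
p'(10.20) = 58.76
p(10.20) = 306.86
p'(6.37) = 37.38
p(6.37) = 122.75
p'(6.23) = 36.60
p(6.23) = 117.57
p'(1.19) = 8.48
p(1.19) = 3.96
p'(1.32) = 9.21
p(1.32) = 5.11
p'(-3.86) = -19.70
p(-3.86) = 32.29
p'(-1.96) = -9.10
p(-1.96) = 4.93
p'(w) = 5.58*w + 1.84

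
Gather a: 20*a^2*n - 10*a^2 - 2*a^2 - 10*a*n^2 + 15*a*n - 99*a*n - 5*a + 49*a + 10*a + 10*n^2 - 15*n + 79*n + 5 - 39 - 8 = a^2*(20*n - 12) + a*(-10*n^2 - 84*n + 54) + 10*n^2 + 64*n - 42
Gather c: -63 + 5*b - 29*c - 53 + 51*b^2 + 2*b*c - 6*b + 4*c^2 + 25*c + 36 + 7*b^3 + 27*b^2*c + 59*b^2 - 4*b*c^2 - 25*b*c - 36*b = 7*b^3 + 110*b^2 - 37*b + c^2*(4 - 4*b) + c*(27*b^2 - 23*b - 4) - 80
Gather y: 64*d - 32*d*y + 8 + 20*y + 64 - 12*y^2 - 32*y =64*d - 12*y^2 + y*(-32*d - 12) + 72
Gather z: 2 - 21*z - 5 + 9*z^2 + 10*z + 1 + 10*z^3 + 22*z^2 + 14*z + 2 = 10*z^3 + 31*z^2 + 3*z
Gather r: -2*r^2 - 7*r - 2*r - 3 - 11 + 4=-2*r^2 - 9*r - 10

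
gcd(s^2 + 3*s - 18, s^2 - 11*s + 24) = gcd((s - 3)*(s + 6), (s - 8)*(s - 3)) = s - 3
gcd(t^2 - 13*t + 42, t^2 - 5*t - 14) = t - 7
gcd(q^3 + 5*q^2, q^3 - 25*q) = q^2 + 5*q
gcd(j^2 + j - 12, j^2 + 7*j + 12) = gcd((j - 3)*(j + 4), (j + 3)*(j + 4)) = j + 4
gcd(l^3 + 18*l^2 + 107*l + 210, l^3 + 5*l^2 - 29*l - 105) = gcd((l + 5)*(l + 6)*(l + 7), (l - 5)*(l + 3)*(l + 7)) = l + 7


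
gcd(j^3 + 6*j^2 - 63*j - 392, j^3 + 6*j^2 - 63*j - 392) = j^3 + 6*j^2 - 63*j - 392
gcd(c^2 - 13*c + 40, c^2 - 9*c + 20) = c - 5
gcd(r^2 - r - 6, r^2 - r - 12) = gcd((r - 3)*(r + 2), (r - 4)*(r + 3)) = 1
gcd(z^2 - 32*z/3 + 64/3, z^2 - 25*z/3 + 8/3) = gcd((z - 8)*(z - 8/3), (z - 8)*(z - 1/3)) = z - 8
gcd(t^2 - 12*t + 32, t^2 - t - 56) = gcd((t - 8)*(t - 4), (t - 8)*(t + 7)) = t - 8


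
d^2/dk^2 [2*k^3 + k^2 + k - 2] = 12*k + 2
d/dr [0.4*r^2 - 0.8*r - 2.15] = 0.8*r - 0.8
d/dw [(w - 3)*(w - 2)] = 2*w - 5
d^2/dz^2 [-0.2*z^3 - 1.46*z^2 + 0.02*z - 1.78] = -1.2*z - 2.92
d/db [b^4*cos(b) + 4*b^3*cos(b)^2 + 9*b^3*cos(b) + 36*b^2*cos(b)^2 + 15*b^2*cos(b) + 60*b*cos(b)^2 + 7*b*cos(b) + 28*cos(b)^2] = -b^4*sin(b) - 9*b^3*sin(b) - 4*b^3*sin(2*b) + 4*b^3*cos(b) - 15*b^2*sin(b) - 36*b^2*sin(2*b) + 12*b^2*cos(b)^2 + 27*b^2*cos(b) - 7*b*sin(b) - 60*b*sin(2*b) + 72*b*cos(b)^2 + 30*b*cos(b) - 28*sin(2*b) + 60*cos(b)^2 + 7*cos(b)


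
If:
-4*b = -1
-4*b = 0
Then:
No Solution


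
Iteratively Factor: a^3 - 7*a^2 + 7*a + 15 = (a - 5)*(a^2 - 2*a - 3) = (a - 5)*(a - 3)*(a + 1)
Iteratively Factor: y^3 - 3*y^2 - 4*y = (y)*(y^2 - 3*y - 4) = y*(y - 4)*(y + 1)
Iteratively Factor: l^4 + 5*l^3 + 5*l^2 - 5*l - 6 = (l + 3)*(l^3 + 2*l^2 - l - 2) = (l + 1)*(l + 3)*(l^2 + l - 2) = (l - 1)*(l + 1)*(l + 3)*(l + 2)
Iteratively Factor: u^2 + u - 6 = (u - 2)*(u + 3)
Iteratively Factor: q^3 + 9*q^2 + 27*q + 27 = (q + 3)*(q^2 + 6*q + 9) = (q + 3)^2*(q + 3)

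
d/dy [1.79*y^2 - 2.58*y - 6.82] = 3.58*y - 2.58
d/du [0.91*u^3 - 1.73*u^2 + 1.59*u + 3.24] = 2.73*u^2 - 3.46*u + 1.59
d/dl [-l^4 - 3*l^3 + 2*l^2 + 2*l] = -4*l^3 - 9*l^2 + 4*l + 2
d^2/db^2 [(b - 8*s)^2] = 2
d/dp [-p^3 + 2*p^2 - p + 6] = -3*p^2 + 4*p - 1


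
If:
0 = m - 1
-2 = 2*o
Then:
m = 1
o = -1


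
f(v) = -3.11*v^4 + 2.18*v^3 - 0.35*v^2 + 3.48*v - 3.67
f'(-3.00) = 400.32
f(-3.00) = -328.03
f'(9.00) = -8541.84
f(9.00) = -18816.19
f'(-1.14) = 31.21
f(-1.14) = -16.57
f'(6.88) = -3742.99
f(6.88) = -6254.45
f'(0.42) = 3.42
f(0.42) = -2.21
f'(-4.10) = 973.66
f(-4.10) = -1052.88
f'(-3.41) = 575.18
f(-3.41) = -526.56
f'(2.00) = -71.28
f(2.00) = -30.43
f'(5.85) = -2267.31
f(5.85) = -3201.22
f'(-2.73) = 307.24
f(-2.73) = -232.88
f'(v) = -12.44*v^3 + 6.54*v^2 - 0.7*v + 3.48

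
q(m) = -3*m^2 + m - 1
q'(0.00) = 1.00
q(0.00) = -1.00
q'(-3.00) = 19.00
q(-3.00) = -31.00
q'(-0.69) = 5.14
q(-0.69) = -3.12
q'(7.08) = -41.48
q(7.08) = -144.30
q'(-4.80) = 29.80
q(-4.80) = -74.92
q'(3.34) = -19.04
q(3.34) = -31.13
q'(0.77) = -3.62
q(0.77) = -2.01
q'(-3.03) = 19.18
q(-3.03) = -31.57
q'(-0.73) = 5.38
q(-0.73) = -3.33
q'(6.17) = -36.02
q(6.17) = -109.04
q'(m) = 1 - 6*m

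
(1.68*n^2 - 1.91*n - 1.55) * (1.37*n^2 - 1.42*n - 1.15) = 2.3016*n^4 - 5.0023*n^3 - 1.3433*n^2 + 4.3975*n + 1.7825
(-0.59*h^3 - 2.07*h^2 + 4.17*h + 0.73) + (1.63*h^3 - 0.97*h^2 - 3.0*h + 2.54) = 1.04*h^3 - 3.04*h^2 + 1.17*h + 3.27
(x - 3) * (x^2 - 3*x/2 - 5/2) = x^3 - 9*x^2/2 + 2*x + 15/2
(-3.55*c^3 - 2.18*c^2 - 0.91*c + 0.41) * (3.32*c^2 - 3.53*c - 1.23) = -11.786*c^5 + 5.2939*c^4 + 9.0407*c^3 + 7.2549*c^2 - 0.328*c - 0.5043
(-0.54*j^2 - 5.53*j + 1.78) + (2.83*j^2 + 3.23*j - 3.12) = 2.29*j^2 - 2.3*j - 1.34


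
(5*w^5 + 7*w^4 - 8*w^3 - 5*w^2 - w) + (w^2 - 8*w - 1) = 5*w^5 + 7*w^4 - 8*w^3 - 4*w^2 - 9*w - 1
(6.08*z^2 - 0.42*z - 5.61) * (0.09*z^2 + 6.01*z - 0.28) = 0.5472*z^4 + 36.503*z^3 - 4.7315*z^2 - 33.5985*z + 1.5708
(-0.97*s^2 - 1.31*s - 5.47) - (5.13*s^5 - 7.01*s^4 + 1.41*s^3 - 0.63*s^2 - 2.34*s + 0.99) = -5.13*s^5 + 7.01*s^4 - 1.41*s^3 - 0.34*s^2 + 1.03*s - 6.46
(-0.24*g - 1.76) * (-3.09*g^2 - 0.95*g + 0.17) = 0.7416*g^3 + 5.6664*g^2 + 1.6312*g - 0.2992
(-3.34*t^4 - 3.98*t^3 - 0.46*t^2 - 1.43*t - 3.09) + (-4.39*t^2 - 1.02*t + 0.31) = -3.34*t^4 - 3.98*t^3 - 4.85*t^2 - 2.45*t - 2.78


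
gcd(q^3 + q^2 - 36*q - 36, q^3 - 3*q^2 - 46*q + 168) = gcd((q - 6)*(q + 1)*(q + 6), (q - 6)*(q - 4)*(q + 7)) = q - 6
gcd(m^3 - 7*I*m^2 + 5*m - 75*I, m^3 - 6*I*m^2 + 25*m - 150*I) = m - 5*I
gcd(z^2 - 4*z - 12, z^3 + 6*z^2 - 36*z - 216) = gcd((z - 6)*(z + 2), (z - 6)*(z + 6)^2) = z - 6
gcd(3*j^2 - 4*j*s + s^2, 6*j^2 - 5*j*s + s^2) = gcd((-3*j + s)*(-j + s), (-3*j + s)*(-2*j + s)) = -3*j + s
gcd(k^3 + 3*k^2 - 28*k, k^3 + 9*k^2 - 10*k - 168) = k^2 + 3*k - 28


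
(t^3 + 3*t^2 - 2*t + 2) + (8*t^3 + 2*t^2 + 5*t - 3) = 9*t^3 + 5*t^2 + 3*t - 1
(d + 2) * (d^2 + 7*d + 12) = d^3 + 9*d^2 + 26*d + 24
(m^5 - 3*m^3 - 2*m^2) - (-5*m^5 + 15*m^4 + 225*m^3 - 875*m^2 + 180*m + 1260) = 6*m^5 - 15*m^4 - 228*m^3 + 873*m^2 - 180*m - 1260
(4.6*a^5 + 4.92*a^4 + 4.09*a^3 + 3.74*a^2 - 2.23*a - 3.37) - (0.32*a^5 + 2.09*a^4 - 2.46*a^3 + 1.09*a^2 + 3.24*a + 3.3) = 4.28*a^5 + 2.83*a^4 + 6.55*a^3 + 2.65*a^2 - 5.47*a - 6.67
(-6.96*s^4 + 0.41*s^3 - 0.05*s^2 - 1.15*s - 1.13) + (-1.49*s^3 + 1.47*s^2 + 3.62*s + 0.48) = -6.96*s^4 - 1.08*s^3 + 1.42*s^2 + 2.47*s - 0.65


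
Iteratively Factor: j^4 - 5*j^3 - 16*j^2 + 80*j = (j - 4)*(j^3 - j^2 - 20*j) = j*(j - 4)*(j^2 - j - 20) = j*(j - 5)*(j - 4)*(j + 4)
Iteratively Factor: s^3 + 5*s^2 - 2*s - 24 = (s - 2)*(s^2 + 7*s + 12) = (s - 2)*(s + 3)*(s + 4)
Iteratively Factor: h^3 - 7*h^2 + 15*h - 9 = (h - 3)*(h^2 - 4*h + 3) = (h - 3)*(h - 1)*(h - 3)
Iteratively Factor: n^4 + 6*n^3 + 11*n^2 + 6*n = (n)*(n^3 + 6*n^2 + 11*n + 6) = n*(n + 2)*(n^2 + 4*n + 3) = n*(n + 1)*(n + 2)*(n + 3)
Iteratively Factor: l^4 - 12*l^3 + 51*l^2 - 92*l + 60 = (l - 3)*(l^3 - 9*l^2 + 24*l - 20) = (l - 3)*(l - 2)*(l^2 - 7*l + 10) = (l - 3)*(l - 2)^2*(l - 5)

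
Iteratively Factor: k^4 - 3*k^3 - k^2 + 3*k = (k - 1)*(k^3 - 2*k^2 - 3*k) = (k - 3)*(k - 1)*(k^2 + k) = (k - 3)*(k - 1)*(k + 1)*(k)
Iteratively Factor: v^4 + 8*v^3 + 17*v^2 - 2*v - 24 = (v - 1)*(v^3 + 9*v^2 + 26*v + 24) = (v - 1)*(v + 3)*(v^2 + 6*v + 8) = (v - 1)*(v + 2)*(v + 3)*(v + 4)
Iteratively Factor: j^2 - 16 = (j - 4)*(j + 4)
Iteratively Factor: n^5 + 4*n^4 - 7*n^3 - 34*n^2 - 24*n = (n)*(n^4 + 4*n^3 - 7*n^2 - 34*n - 24) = n*(n + 4)*(n^3 - 7*n - 6) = n*(n - 3)*(n + 4)*(n^2 + 3*n + 2) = n*(n - 3)*(n + 2)*(n + 4)*(n + 1)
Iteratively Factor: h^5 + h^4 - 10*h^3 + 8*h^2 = (h)*(h^4 + h^3 - 10*h^2 + 8*h) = h*(h - 2)*(h^3 + 3*h^2 - 4*h) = h*(h - 2)*(h - 1)*(h^2 + 4*h) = h*(h - 2)*(h - 1)*(h + 4)*(h)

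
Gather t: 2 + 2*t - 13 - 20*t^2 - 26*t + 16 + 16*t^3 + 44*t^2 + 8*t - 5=16*t^3 + 24*t^2 - 16*t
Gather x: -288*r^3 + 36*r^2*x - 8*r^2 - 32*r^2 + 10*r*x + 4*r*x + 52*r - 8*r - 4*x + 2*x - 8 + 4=-288*r^3 - 40*r^2 + 44*r + x*(36*r^2 + 14*r - 2) - 4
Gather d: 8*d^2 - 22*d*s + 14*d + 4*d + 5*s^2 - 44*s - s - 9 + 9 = 8*d^2 + d*(18 - 22*s) + 5*s^2 - 45*s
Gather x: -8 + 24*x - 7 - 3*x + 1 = 21*x - 14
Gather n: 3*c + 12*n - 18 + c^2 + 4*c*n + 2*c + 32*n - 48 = c^2 + 5*c + n*(4*c + 44) - 66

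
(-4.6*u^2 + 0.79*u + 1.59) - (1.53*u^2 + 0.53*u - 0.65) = -6.13*u^2 + 0.26*u + 2.24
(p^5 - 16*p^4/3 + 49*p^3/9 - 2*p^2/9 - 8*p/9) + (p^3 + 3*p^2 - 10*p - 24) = p^5 - 16*p^4/3 + 58*p^3/9 + 25*p^2/9 - 98*p/9 - 24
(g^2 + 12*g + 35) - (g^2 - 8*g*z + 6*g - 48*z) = 8*g*z + 6*g + 48*z + 35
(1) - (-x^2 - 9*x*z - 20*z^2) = x^2 + 9*x*z + 20*z^2 + 1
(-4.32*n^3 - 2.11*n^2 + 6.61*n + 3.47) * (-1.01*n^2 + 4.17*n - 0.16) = 4.3632*n^5 - 15.8833*n^4 - 14.7836*n^3 + 24.3966*n^2 + 13.4123*n - 0.5552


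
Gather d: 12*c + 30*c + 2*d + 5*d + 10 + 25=42*c + 7*d + 35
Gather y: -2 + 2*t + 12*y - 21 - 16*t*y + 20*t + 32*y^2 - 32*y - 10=22*t + 32*y^2 + y*(-16*t - 20) - 33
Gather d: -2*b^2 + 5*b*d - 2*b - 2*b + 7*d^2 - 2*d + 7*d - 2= -2*b^2 - 4*b + 7*d^2 + d*(5*b + 5) - 2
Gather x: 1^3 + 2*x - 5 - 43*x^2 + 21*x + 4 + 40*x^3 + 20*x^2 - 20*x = 40*x^3 - 23*x^2 + 3*x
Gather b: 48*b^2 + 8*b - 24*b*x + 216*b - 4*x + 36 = 48*b^2 + b*(224 - 24*x) - 4*x + 36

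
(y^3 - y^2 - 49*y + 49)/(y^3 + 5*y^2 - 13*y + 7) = (y - 7)/(y - 1)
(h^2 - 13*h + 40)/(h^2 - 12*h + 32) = (h - 5)/(h - 4)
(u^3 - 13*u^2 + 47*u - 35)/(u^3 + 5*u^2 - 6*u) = (u^2 - 12*u + 35)/(u*(u + 6))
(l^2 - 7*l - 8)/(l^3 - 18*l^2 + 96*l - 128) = (l + 1)/(l^2 - 10*l + 16)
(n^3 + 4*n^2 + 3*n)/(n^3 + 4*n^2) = (n^2 + 4*n + 3)/(n*(n + 4))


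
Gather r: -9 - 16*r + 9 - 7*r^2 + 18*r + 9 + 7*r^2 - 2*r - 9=0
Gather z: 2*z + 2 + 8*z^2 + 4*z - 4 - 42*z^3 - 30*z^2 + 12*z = -42*z^3 - 22*z^2 + 18*z - 2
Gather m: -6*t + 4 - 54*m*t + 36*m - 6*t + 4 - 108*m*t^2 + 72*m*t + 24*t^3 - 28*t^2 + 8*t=m*(-108*t^2 + 18*t + 36) + 24*t^3 - 28*t^2 - 4*t + 8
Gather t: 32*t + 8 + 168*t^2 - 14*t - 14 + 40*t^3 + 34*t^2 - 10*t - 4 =40*t^3 + 202*t^2 + 8*t - 10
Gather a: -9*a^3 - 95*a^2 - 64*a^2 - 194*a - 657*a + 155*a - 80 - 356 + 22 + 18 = -9*a^3 - 159*a^2 - 696*a - 396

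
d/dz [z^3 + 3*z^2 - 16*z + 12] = 3*z^2 + 6*z - 16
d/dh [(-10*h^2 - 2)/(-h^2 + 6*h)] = 4*(-15*h^2 - h + 3)/(h^2*(h^2 - 12*h + 36))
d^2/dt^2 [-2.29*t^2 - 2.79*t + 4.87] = -4.58000000000000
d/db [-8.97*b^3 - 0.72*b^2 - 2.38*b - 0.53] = -26.91*b^2 - 1.44*b - 2.38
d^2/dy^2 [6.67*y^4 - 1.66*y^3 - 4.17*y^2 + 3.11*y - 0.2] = 80.04*y^2 - 9.96*y - 8.34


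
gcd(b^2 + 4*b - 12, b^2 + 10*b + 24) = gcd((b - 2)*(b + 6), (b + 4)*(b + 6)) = b + 6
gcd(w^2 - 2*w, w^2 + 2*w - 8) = w - 2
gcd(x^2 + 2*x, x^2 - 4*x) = x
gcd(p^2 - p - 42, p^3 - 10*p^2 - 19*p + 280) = p - 7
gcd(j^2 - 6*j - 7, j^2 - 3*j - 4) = j + 1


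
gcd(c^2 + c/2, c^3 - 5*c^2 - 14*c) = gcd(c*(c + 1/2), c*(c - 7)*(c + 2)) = c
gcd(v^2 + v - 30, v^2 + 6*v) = v + 6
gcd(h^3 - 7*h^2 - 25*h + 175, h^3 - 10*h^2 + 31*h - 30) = h - 5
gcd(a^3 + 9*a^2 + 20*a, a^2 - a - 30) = a + 5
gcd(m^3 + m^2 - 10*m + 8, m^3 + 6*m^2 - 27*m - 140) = m + 4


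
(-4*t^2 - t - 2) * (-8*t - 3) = 32*t^3 + 20*t^2 + 19*t + 6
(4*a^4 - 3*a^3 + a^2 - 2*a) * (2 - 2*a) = -8*a^5 + 14*a^4 - 8*a^3 + 6*a^2 - 4*a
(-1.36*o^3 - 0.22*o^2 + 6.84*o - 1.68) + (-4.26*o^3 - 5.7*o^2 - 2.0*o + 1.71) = -5.62*o^3 - 5.92*o^2 + 4.84*o + 0.03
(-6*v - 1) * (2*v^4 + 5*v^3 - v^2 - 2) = -12*v^5 - 32*v^4 + v^3 + v^2 + 12*v + 2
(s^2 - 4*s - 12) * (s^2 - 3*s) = s^4 - 7*s^3 + 36*s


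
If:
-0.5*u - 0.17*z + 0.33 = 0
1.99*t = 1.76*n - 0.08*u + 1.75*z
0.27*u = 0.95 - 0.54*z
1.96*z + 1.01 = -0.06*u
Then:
No Solution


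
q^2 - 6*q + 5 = (q - 5)*(q - 1)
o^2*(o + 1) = o^3 + o^2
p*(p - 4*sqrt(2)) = p^2 - 4*sqrt(2)*p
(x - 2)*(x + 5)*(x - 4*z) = x^3 - 4*x^2*z + 3*x^2 - 12*x*z - 10*x + 40*z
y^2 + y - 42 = (y - 6)*(y + 7)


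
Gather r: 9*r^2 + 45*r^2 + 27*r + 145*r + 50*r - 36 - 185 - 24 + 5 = 54*r^2 + 222*r - 240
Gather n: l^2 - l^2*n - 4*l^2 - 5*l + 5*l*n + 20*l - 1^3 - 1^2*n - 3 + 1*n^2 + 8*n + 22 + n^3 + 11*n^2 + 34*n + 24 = -3*l^2 + 15*l + n^3 + 12*n^2 + n*(-l^2 + 5*l + 41) + 42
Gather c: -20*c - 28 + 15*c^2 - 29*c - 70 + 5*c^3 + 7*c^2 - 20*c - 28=5*c^3 + 22*c^2 - 69*c - 126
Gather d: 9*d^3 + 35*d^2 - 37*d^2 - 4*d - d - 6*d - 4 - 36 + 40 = 9*d^3 - 2*d^2 - 11*d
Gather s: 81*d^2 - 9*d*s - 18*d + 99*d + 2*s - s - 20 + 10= 81*d^2 + 81*d + s*(1 - 9*d) - 10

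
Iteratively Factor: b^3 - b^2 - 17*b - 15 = (b - 5)*(b^2 + 4*b + 3) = (b - 5)*(b + 3)*(b + 1)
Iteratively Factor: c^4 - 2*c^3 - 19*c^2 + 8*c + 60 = (c + 3)*(c^3 - 5*c^2 - 4*c + 20) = (c - 5)*(c + 3)*(c^2 - 4) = (c - 5)*(c - 2)*(c + 3)*(c + 2)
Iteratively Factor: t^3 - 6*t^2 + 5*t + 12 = (t + 1)*(t^2 - 7*t + 12) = (t - 3)*(t + 1)*(t - 4)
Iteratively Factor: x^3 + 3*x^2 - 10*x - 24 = (x + 2)*(x^2 + x - 12) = (x + 2)*(x + 4)*(x - 3)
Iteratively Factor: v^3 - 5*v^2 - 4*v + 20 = (v + 2)*(v^2 - 7*v + 10) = (v - 5)*(v + 2)*(v - 2)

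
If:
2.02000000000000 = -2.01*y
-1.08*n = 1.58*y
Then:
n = 1.47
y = -1.00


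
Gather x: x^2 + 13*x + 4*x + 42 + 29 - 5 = x^2 + 17*x + 66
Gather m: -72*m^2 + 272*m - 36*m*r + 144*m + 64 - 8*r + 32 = -72*m^2 + m*(416 - 36*r) - 8*r + 96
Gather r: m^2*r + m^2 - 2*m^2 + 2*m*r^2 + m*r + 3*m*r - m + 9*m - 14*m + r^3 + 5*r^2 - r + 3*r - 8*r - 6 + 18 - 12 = -m^2 - 6*m + r^3 + r^2*(2*m + 5) + r*(m^2 + 4*m - 6)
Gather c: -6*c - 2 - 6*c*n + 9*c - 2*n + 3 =c*(3 - 6*n) - 2*n + 1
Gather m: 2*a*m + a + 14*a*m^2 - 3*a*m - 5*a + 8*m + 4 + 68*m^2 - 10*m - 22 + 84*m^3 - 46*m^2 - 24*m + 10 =-4*a + 84*m^3 + m^2*(14*a + 22) + m*(-a - 26) - 8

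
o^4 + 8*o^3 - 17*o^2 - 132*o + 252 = (o - 3)*(o - 2)*(o + 6)*(o + 7)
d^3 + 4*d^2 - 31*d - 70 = (d - 5)*(d + 2)*(d + 7)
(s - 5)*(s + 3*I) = s^2 - 5*s + 3*I*s - 15*I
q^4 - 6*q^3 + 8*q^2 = q^2*(q - 4)*(q - 2)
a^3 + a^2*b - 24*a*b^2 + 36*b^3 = (a - 3*b)*(a - 2*b)*(a + 6*b)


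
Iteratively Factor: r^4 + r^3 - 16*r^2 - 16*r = (r + 1)*(r^3 - 16*r) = r*(r + 1)*(r^2 - 16) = r*(r + 1)*(r + 4)*(r - 4)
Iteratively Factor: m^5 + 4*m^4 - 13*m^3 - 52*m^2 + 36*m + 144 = (m + 4)*(m^4 - 13*m^2 + 36) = (m + 3)*(m + 4)*(m^3 - 3*m^2 - 4*m + 12) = (m - 2)*(m + 3)*(m + 4)*(m^2 - m - 6) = (m - 2)*(m + 2)*(m + 3)*(m + 4)*(m - 3)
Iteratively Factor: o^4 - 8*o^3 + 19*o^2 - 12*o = (o - 4)*(o^3 - 4*o^2 + 3*o) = (o - 4)*(o - 1)*(o^2 - 3*o) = (o - 4)*(o - 3)*(o - 1)*(o)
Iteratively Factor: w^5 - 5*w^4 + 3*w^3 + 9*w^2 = (w)*(w^4 - 5*w^3 + 3*w^2 + 9*w) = w*(w + 1)*(w^3 - 6*w^2 + 9*w) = w*(w - 3)*(w + 1)*(w^2 - 3*w) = w*(w - 3)^2*(w + 1)*(w)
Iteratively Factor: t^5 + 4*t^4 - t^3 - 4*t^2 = (t + 4)*(t^4 - t^2) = t*(t + 4)*(t^3 - t) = t*(t + 1)*(t + 4)*(t^2 - t) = t*(t - 1)*(t + 1)*(t + 4)*(t)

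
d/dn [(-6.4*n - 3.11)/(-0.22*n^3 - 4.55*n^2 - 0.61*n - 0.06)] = (1.408*n^3 + 29.12*n^2 + 3.904*n - (6.4*n + 3.11)*(0.66*n^2 + 9.1*n + 0.61) + 0.384)/(0.22*n^3 + 4.55*n^2 + 0.61*n + 0.06)^2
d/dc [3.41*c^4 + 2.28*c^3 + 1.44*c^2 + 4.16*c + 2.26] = 13.64*c^3 + 6.84*c^2 + 2.88*c + 4.16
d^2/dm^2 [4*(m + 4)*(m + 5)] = 8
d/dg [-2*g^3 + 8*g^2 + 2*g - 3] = -6*g^2 + 16*g + 2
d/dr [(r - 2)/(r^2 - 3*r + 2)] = -1/(r^2 - 2*r + 1)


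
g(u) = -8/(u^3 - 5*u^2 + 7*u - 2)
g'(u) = -8*(-3*u^2 + 10*u - 7)/(u^3 - 5*u^2 + 7*u - 2)^2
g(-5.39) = 0.02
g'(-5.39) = 0.01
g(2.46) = 52.96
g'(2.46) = 194.49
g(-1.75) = 0.23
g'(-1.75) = 0.22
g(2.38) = 44.27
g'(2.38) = 47.32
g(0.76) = -9.19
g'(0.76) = 11.95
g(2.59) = 219.05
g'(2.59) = 7343.32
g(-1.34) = 0.35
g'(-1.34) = 0.40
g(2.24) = 47.46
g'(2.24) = -97.74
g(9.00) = -0.02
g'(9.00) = 0.01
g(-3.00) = 0.08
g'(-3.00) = 0.06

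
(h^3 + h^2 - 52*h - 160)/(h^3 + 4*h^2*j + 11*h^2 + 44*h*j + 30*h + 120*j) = (h^2 - 4*h - 32)/(h^2 + 4*h*j + 6*h + 24*j)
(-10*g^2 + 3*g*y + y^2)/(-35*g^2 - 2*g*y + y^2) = (-2*g + y)/(-7*g + y)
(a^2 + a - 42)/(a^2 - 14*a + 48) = (a + 7)/(a - 8)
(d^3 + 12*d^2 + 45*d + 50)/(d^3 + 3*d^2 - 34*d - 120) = (d^2 + 7*d + 10)/(d^2 - 2*d - 24)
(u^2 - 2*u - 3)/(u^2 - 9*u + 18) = (u + 1)/(u - 6)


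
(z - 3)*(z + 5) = z^2 + 2*z - 15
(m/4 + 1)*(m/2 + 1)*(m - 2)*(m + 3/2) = m^4/8 + 11*m^3/16 + m^2/4 - 11*m/4 - 3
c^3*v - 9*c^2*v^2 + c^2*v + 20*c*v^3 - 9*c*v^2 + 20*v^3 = (c - 5*v)*(c - 4*v)*(c*v + v)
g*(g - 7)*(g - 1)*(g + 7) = g^4 - g^3 - 49*g^2 + 49*g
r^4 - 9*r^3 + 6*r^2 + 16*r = r*(r - 8)*(r - 2)*(r + 1)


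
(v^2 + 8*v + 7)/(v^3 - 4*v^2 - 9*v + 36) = (v^2 + 8*v + 7)/(v^3 - 4*v^2 - 9*v + 36)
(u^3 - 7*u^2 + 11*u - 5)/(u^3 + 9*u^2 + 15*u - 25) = (u^2 - 6*u + 5)/(u^2 + 10*u + 25)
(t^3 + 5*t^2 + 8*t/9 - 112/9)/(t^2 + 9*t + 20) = (t^2 + t - 28/9)/(t + 5)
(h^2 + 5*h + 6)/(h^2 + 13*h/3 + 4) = 3*(h + 2)/(3*h + 4)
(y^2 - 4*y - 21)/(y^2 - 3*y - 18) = (y - 7)/(y - 6)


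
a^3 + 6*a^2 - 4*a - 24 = (a - 2)*(a + 2)*(a + 6)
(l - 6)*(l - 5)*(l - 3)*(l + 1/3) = l^4 - 41*l^3/3 + 175*l^2/3 - 69*l - 30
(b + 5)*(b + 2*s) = b^2 + 2*b*s + 5*b + 10*s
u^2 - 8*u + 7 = (u - 7)*(u - 1)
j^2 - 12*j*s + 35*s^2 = (j - 7*s)*(j - 5*s)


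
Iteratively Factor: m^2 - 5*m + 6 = (m - 3)*(m - 2)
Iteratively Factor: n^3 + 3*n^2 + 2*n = (n + 2)*(n^2 + n) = (n + 1)*(n + 2)*(n)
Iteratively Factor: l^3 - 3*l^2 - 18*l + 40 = (l + 4)*(l^2 - 7*l + 10) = (l - 5)*(l + 4)*(l - 2)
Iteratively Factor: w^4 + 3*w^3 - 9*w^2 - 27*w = (w)*(w^3 + 3*w^2 - 9*w - 27) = w*(w + 3)*(w^2 - 9) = w*(w - 3)*(w + 3)*(w + 3)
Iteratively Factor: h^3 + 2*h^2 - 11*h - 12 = (h + 4)*(h^2 - 2*h - 3) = (h + 1)*(h + 4)*(h - 3)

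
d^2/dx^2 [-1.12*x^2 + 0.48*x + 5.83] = -2.24000000000000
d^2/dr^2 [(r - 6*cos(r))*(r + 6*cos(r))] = 74 - 144*sin(r)^2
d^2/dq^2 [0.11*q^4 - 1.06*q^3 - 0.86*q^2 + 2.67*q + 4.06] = 1.32*q^2 - 6.36*q - 1.72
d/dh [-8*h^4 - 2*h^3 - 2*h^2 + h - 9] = -32*h^3 - 6*h^2 - 4*h + 1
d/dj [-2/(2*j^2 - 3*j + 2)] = 2*(4*j - 3)/(2*j^2 - 3*j + 2)^2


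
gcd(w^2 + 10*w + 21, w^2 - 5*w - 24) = w + 3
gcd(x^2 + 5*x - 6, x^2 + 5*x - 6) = x^2 + 5*x - 6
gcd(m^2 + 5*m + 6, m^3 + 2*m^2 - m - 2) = m + 2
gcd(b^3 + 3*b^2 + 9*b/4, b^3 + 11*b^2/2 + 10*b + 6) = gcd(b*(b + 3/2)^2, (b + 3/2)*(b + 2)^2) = b + 3/2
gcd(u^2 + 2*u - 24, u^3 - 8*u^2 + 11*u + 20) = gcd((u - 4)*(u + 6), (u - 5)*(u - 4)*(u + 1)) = u - 4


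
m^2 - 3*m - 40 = (m - 8)*(m + 5)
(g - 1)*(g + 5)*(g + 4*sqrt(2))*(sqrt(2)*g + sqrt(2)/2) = sqrt(2)*g^4 + 9*sqrt(2)*g^3/2 + 8*g^3 - 3*sqrt(2)*g^2 + 36*g^2 - 24*g - 5*sqrt(2)*g/2 - 20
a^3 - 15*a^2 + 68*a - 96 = (a - 8)*(a - 4)*(a - 3)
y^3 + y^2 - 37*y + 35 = (y - 5)*(y - 1)*(y + 7)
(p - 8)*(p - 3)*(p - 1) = p^3 - 12*p^2 + 35*p - 24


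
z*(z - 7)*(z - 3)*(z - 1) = z^4 - 11*z^3 + 31*z^2 - 21*z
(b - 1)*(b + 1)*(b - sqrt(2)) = b^3 - sqrt(2)*b^2 - b + sqrt(2)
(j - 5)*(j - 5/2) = j^2 - 15*j/2 + 25/2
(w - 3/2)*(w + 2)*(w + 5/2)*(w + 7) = w^4 + 10*w^3 + 77*w^2/4 - 79*w/4 - 105/2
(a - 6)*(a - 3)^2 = a^3 - 12*a^2 + 45*a - 54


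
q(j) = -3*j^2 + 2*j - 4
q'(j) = 2 - 6*j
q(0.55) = -3.81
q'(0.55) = -1.30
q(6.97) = -135.80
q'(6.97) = -39.82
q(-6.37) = -138.47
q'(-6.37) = 40.22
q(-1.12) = -10.00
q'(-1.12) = 8.72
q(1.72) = -9.44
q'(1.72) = -8.32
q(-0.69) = -6.81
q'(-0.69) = 6.14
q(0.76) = -4.21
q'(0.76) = -2.56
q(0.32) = -3.67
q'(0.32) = 0.08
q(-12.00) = -460.00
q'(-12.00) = 74.00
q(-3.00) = -37.00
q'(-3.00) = 20.00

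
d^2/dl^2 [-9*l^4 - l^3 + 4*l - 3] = 6*l*(-18*l - 1)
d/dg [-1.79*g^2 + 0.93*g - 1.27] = 0.93 - 3.58*g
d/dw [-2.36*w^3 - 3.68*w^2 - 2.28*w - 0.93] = -7.08*w^2 - 7.36*w - 2.28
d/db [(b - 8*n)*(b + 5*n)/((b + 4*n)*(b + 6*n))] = n*(13*b^2 + 128*b*n + 328*n^2)/(b^4 + 20*b^3*n + 148*b^2*n^2 + 480*b*n^3 + 576*n^4)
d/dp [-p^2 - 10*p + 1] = -2*p - 10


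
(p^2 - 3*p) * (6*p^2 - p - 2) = 6*p^4 - 19*p^3 + p^2 + 6*p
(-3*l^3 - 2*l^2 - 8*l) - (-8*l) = -3*l^3 - 2*l^2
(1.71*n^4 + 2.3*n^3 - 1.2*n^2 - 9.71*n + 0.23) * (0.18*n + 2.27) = 0.3078*n^5 + 4.2957*n^4 + 5.005*n^3 - 4.4718*n^2 - 22.0003*n + 0.5221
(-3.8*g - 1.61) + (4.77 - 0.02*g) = 3.16 - 3.82*g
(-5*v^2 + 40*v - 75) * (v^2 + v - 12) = -5*v^4 + 35*v^3 + 25*v^2 - 555*v + 900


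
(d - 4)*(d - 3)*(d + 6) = d^3 - d^2 - 30*d + 72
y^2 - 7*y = y*(y - 7)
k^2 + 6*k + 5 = (k + 1)*(k + 5)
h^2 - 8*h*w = h*(h - 8*w)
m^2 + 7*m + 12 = (m + 3)*(m + 4)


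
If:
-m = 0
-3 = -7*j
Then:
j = 3/7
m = 0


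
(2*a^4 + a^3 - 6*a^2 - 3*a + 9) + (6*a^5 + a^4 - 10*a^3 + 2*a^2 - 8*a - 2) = 6*a^5 + 3*a^4 - 9*a^3 - 4*a^2 - 11*a + 7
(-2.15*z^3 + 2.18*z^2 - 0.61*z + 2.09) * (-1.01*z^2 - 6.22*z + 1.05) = 2.1715*z^5 + 11.1712*z^4 - 15.201*z^3 + 3.9723*z^2 - 13.6403*z + 2.1945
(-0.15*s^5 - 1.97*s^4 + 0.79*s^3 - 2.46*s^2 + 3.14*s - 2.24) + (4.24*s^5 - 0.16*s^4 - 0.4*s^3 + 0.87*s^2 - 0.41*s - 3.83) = 4.09*s^5 - 2.13*s^4 + 0.39*s^3 - 1.59*s^2 + 2.73*s - 6.07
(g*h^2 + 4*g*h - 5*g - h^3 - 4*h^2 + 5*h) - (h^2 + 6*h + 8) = g*h^2 + 4*g*h - 5*g - h^3 - 5*h^2 - h - 8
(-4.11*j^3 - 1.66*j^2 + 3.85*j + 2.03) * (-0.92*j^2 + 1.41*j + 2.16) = 3.7812*j^5 - 4.2679*j^4 - 14.7602*j^3 - 0.0247000000000002*j^2 + 11.1783*j + 4.3848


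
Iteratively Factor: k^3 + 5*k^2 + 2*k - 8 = (k - 1)*(k^2 + 6*k + 8) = (k - 1)*(k + 2)*(k + 4)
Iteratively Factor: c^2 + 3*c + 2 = (c + 1)*(c + 2)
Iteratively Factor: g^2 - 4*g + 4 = (g - 2)*(g - 2)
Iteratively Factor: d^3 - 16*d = (d)*(d^2 - 16) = d*(d - 4)*(d + 4)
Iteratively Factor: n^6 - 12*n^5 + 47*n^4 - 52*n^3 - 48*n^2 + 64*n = (n + 1)*(n^5 - 13*n^4 + 60*n^3 - 112*n^2 + 64*n) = (n - 4)*(n + 1)*(n^4 - 9*n^3 + 24*n^2 - 16*n) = (n - 4)^2*(n + 1)*(n^3 - 5*n^2 + 4*n) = (n - 4)^2*(n - 1)*(n + 1)*(n^2 - 4*n) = n*(n - 4)^2*(n - 1)*(n + 1)*(n - 4)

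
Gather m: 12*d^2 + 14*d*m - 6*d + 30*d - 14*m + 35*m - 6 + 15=12*d^2 + 24*d + m*(14*d + 21) + 9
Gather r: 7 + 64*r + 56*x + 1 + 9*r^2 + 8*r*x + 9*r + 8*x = 9*r^2 + r*(8*x + 73) + 64*x + 8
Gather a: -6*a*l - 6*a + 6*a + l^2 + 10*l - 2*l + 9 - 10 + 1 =-6*a*l + l^2 + 8*l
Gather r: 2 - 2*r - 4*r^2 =-4*r^2 - 2*r + 2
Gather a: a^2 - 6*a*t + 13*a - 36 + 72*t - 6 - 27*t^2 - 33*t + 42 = a^2 + a*(13 - 6*t) - 27*t^2 + 39*t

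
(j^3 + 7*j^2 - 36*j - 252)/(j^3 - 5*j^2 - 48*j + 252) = (j + 6)/(j - 6)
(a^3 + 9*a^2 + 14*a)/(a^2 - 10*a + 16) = a*(a^2 + 9*a + 14)/(a^2 - 10*a + 16)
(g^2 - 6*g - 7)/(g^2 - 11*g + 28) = (g + 1)/(g - 4)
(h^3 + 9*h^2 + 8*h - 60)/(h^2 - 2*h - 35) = (h^2 + 4*h - 12)/(h - 7)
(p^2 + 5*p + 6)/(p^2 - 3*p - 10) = (p + 3)/(p - 5)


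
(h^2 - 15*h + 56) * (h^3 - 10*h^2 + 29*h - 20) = h^5 - 25*h^4 + 235*h^3 - 1015*h^2 + 1924*h - 1120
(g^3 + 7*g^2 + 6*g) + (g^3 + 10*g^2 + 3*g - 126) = 2*g^3 + 17*g^2 + 9*g - 126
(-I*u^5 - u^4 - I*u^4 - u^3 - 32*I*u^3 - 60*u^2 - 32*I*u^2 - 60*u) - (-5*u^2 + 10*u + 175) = -I*u^5 - u^4 - I*u^4 - u^3 - 32*I*u^3 - 55*u^2 - 32*I*u^2 - 70*u - 175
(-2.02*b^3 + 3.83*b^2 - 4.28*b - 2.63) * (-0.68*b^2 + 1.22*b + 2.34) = 1.3736*b^5 - 5.0688*b^4 + 2.8562*b^3 + 5.529*b^2 - 13.2238*b - 6.1542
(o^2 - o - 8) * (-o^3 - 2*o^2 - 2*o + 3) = -o^5 - o^4 + 8*o^3 + 21*o^2 + 13*o - 24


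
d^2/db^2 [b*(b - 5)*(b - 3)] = 6*b - 16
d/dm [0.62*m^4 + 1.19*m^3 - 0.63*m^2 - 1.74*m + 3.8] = 2.48*m^3 + 3.57*m^2 - 1.26*m - 1.74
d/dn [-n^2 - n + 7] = -2*n - 1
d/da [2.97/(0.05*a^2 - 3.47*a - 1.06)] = (10.3059 - 0.297*a)/(-0.05*a^2 + 3.47*a + 1.06)^2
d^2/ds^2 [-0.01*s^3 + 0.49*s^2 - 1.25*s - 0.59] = 0.98 - 0.06*s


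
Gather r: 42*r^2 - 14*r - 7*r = 42*r^2 - 21*r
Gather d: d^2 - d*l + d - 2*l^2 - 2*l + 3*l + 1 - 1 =d^2 + d*(1 - l) - 2*l^2 + l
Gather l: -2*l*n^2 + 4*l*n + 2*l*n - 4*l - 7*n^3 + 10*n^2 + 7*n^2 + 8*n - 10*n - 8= l*(-2*n^2 + 6*n - 4) - 7*n^3 + 17*n^2 - 2*n - 8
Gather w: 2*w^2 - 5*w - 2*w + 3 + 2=2*w^2 - 7*w + 5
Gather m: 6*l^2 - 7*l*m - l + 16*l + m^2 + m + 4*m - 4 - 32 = 6*l^2 + 15*l + m^2 + m*(5 - 7*l) - 36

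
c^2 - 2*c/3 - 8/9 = (c - 4/3)*(c + 2/3)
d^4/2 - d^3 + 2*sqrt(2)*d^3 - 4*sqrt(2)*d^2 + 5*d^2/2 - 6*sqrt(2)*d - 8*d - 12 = (d/2 + sqrt(2))*(d - 3)*(d + 1)*(d + 2*sqrt(2))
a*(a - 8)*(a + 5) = a^3 - 3*a^2 - 40*a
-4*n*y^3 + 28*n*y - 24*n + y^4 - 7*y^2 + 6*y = (-4*n + y)*(y - 2)*(y - 1)*(y + 3)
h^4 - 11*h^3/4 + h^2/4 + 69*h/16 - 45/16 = (h - 3/2)^2*(h - 1)*(h + 5/4)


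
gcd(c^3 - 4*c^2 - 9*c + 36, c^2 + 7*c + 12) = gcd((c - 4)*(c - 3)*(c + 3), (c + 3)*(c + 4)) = c + 3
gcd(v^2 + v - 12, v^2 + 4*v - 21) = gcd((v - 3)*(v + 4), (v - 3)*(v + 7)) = v - 3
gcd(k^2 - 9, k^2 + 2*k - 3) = k + 3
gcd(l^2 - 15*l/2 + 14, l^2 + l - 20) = l - 4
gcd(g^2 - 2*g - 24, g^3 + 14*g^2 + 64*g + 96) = g + 4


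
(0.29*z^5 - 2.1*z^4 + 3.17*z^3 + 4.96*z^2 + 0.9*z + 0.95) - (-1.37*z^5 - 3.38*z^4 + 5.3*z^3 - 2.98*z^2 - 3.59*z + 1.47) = 1.66*z^5 + 1.28*z^4 - 2.13*z^3 + 7.94*z^2 + 4.49*z - 0.52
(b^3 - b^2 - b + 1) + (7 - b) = b^3 - b^2 - 2*b + 8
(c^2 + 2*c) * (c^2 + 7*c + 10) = c^4 + 9*c^3 + 24*c^2 + 20*c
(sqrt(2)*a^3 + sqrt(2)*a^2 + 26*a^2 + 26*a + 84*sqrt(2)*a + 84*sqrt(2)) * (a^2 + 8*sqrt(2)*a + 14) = sqrt(2)*a^5 + sqrt(2)*a^4 + 42*a^4 + 42*a^3 + 306*sqrt(2)*a^3 + 306*sqrt(2)*a^2 + 1708*a^2 + 1176*sqrt(2)*a + 1708*a + 1176*sqrt(2)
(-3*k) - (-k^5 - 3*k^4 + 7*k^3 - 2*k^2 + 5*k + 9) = k^5 + 3*k^4 - 7*k^3 + 2*k^2 - 8*k - 9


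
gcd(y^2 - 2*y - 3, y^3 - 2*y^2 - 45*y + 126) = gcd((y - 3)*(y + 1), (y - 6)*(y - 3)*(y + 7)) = y - 3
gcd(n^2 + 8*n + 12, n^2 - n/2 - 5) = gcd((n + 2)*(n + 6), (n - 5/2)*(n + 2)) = n + 2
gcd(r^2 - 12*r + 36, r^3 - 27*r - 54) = r - 6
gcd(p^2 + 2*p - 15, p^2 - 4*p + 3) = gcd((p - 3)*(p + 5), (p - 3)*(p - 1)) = p - 3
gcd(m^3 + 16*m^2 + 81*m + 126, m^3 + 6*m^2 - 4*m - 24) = m + 6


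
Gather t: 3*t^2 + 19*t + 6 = 3*t^2 + 19*t + 6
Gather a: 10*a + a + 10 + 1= 11*a + 11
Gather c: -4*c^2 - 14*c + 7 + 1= -4*c^2 - 14*c + 8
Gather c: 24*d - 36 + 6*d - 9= 30*d - 45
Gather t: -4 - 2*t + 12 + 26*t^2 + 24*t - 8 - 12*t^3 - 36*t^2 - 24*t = -12*t^3 - 10*t^2 - 2*t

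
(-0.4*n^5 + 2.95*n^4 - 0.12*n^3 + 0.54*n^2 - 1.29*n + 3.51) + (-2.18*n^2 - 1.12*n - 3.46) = -0.4*n^5 + 2.95*n^4 - 0.12*n^3 - 1.64*n^2 - 2.41*n + 0.0499999999999998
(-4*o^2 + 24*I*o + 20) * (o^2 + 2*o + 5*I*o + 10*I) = -4*o^4 - 8*o^3 + 4*I*o^3 - 100*o^2 + 8*I*o^2 - 200*o + 100*I*o + 200*I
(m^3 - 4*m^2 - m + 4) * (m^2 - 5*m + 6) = m^5 - 9*m^4 + 25*m^3 - 15*m^2 - 26*m + 24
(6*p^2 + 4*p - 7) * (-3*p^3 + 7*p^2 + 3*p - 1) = -18*p^5 + 30*p^4 + 67*p^3 - 43*p^2 - 25*p + 7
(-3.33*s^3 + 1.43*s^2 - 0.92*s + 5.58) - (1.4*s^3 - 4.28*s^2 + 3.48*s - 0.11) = -4.73*s^3 + 5.71*s^2 - 4.4*s + 5.69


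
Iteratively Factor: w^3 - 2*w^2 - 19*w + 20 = (w - 5)*(w^2 + 3*w - 4) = (w - 5)*(w - 1)*(w + 4)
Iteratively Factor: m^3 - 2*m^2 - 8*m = (m - 4)*(m^2 + 2*m) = m*(m - 4)*(m + 2)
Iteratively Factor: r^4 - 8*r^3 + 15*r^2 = (r - 5)*(r^3 - 3*r^2) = (r - 5)*(r - 3)*(r^2) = r*(r - 5)*(r - 3)*(r)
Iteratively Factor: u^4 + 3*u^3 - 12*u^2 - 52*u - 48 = (u + 2)*(u^3 + u^2 - 14*u - 24) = (u - 4)*(u + 2)*(u^2 + 5*u + 6) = (u - 4)*(u + 2)^2*(u + 3)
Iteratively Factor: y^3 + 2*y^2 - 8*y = (y)*(y^2 + 2*y - 8) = y*(y + 4)*(y - 2)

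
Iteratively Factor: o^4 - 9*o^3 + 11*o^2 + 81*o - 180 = (o + 3)*(o^3 - 12*o^2 + 47*o - 60) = (o - 4)*(o + 3)*(o^2 - 8*o + 15) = (o - 4)*(o - 3)*(o + 3)*(o - 5)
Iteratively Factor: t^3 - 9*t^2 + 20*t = (t - 5)*(t^2 - 4*t) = t*(t - 5)*(t - 4)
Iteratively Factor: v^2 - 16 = (v - 4)*(v + 4)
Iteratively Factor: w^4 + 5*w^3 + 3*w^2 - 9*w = (w - 1)*(w^3 + 6*w^2 + 9*w) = (w - 1)*(w + 3)*(w^2 + 3*w) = (w - 1)*(w + 3)^2*(w)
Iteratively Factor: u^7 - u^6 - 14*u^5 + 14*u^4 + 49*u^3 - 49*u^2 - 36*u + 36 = (u + 2)*(u^6 - 3*u^5 - 8*u^4 + 30*u^3 - 11*u^2 - 27*u + 18) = (u + 2)*(u + 3)*(u^5 - 6*u^4 + 10*u^3 - 11*u + 6) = (u + 1)*(u + 2)*(u + 3)*(u^4 - 7*u^3 + 17*u^2 - 17*u + 6) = (u - 2)*(u + 1)*(u + 2)*(u + 3)*(u^3 - 5*u^2 + 7*u - 3) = (u - 3)*(u - 2)*(u + 1)*(u + 2)*(u + 3)*(u^2 - 2*u + 1) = (u - 3)*(u - 2)*(u - 1)*(u + 1)*(u + 2)*(u + 3)*(u - 1)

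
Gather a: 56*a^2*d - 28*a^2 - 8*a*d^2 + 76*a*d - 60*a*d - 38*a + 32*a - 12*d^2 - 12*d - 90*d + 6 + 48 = a^2*(56*d - 28) + a*(-8*d^2 + 16*d - 6) - 12*d^2 - 102*d + 54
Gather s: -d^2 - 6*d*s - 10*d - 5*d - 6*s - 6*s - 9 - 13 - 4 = -d^2 - 15*d + s*(-6*d - 12) - 26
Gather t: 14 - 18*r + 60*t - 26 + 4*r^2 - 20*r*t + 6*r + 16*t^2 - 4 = 4*r^2 - 12*r + 16*t^2 + t*(60 - 20*r) - 16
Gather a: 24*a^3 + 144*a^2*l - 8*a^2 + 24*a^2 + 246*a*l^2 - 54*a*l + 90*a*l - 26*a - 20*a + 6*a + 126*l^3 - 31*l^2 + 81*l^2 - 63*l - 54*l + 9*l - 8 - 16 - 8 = 24*a^3 + a^2*(144*l + 16) + a*(246*l^2 + 36*l - 40) + 126*l^3 + 50*l^2 - 108*l - 32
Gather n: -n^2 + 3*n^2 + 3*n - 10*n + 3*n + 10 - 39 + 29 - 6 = 2*n^2 - 4*n - 6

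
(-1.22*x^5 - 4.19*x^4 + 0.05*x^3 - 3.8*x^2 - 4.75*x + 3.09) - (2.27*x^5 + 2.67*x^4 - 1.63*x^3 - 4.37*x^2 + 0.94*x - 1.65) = -3.49*x^5 - 6.86*x^4 + 1.68*x^3 + 0.57*x^2 - 5.69*x + 4.74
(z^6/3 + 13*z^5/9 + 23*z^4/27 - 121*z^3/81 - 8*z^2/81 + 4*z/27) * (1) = z^6/3 + 13*z^5/9 + 23*z^4/27 - 121*z^3/81 - 8*z^2/81 + 4*z/27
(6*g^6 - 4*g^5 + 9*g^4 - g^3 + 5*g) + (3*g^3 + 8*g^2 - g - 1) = 6*g^6 - 4*g^5 + 9*g^4 + 2*g^3 + 8*g^2 + 4*g - 1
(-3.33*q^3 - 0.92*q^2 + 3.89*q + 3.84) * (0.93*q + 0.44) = -3.0969*q^4 - 2.3208*q^3 + 3.2129*q^2 + 5.2828*q + 1.6896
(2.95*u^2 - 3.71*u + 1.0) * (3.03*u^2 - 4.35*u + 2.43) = 8.9385*u^4 - 24.0738*u^3 + 26.337*u^2 - 13.3653*u + 2.43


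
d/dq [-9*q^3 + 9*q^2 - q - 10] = -27*q^2 + 18*q - 1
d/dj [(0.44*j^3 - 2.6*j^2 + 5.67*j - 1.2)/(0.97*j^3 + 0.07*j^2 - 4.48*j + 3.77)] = (2.5528*j^4 - 14.9422*j^3 + 19.7195*j^2 - 19.436*j + 15.9999)/(0.9409*j^6 + 0.1358*j^5 - 8.6863*j^4 + 6.6866*j^3 + 20.5982*j^2 - 33.7792*j + 14.2129)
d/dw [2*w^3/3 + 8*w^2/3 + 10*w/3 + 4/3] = 2*w^2 + 16*w/3 + 10/3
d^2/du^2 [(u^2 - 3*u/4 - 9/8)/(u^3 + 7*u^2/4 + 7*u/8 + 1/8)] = 2*(512*u^6 - 1152*u^5 - 6816*u^4 - 10136*u^3 - 6852*u^2 - 2178*u - 265)/(512*u^9 + 2688*u^8 + 6048*u^7 + 7640*u^6 + 5964*u^5 + 2982*u^4 + 955*u^3 + 189*u^2 + 21*u + 1)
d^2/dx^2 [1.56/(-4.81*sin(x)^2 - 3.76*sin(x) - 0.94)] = (144.369264*sin(x)^4 + 84.640608*sin(x)^3 - 222.712776*sin(x)^2 - 174.79488*sin(x) - 30.002544)/(4.81*sin(x)^2 + 3.76*sin(x) + 0.94)^3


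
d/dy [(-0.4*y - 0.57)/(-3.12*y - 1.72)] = (-3.402048*y - 1.875488)/(3.12*y + 1.72)^3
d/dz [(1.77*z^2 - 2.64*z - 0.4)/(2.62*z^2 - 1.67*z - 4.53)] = (3.9609*z^2 - 13.9402*z + 11.2912)/(6.8644*z^4 - 8.7508*z^3 - 20.9483*z^2 + 15.1302*z + 20.5209)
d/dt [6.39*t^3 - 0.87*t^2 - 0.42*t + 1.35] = 19.17*t^2 - 1.74*t - 0.42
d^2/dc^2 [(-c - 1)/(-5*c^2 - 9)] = 10*(20*c^2*(c + 1) - (3*c + 1)*(5*c^2 + 9))/(5*c^2 + 9)^3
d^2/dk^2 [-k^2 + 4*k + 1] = -2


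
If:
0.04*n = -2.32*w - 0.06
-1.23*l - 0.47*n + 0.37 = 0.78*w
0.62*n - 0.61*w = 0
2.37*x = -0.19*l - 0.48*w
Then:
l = 0.33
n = -0.03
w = -0.03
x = -0.02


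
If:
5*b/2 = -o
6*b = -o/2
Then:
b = 0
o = 0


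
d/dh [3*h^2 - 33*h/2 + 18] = 6*h - 33/2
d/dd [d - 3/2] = 1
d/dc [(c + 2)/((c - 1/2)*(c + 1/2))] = 4*(-4*c^2 - 16*c - 1)/(16*c^4 - 8*c^2 + 1)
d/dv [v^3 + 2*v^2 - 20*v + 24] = 3*v^2 + 4*v - 20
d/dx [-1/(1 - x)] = -1/(x - 1)^2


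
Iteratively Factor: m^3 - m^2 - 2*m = (m - 2)*(m^2 + m) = m*(m - 2)*(m + 1)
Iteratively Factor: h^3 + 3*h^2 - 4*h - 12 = (h + 3)*(h^2 - 4) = (h - 2)*(h + 3)*(h + 2)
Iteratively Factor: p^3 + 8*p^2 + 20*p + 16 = (p + 2)*(p^2 + 6*p + 8) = (p + 2)*(p + 4)*(p + 2)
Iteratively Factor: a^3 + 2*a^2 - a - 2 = (a - 1)*(a^2 + 3*a + 2) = (a - 1)*(a + 1)*(a + 2)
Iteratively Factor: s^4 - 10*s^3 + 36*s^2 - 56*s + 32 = (s - 2)*(s^3 - 8*s^2 + 20*s - 16) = (s - 4)*(s - 2)*(s^2 - 4*s + 4) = (s - 4)*(s - 2)^2*(s - 2)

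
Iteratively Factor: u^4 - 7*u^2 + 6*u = (u - 1)*(u^3 + u^2 - 6*u) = u*(u - 1)*(u^2 + u - 6) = u*(u - 1)*(u + 3)*(u - 2)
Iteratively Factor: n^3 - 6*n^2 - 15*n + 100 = (n - 5)*(n^2 - n - 20) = (n - 5)*(n + 4)*(n - 5)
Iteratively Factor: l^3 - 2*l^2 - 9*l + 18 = (l - 2)*(l^2 - 9) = (l - 2)*(l + 3)*(l - 3)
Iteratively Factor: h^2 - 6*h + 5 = (h - 1)*(h - 5)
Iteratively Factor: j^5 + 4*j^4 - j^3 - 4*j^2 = (j - 1)*(j^4 + 5*j^3 + 4*j^2) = j*(j - 1)*(j^3 + 5*j^2 + 4*j) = j*(j - 1)*(j + 4)*(j^2 + j) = j^2*(j - 1)*(j + 4)*(j + 1)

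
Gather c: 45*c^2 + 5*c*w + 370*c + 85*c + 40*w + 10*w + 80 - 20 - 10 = 45*c^2 + c*(5*w + 455) + 50*w + 50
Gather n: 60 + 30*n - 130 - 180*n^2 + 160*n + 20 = -180*n^2 + 190*n - 50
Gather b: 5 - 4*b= 5 - 4*b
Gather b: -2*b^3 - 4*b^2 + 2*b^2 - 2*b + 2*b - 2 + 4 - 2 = -2*b^3 - 2*b^2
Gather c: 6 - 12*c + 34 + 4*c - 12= 28 - 8*c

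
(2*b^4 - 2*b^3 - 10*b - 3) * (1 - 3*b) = -6*b^5 + 8*b^4 - 2*b^3 + 30*b^2 - b - 3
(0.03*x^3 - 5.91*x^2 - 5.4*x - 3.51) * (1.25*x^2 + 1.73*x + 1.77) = 0.0375*x^5 - 7.3356*x^4 - 16.9212*x^3 - 24.1902*x^2 - 15.6303*x - 6.2127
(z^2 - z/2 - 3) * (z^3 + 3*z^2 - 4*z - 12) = z^5 + 5*z^4/2 - 17*z^3/2 - 19*z^2 + 18*z + 36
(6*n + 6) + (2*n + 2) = 8*n + 8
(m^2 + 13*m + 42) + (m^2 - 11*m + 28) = 2*m^2 + 2*m + 70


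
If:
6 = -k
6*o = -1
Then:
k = -6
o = -1/6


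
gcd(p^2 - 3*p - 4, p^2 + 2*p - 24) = p - 4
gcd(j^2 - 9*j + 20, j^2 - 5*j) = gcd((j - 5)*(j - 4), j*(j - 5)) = j - 5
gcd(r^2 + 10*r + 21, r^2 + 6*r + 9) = r + 3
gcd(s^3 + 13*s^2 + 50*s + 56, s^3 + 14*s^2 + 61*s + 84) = s^2 + 11*s + 28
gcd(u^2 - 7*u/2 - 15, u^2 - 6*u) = u - 6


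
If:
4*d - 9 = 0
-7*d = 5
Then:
No Solution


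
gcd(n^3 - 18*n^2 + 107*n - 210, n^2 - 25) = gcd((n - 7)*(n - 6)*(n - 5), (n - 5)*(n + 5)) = n - 5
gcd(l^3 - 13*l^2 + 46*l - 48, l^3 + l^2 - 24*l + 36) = l^2 - 5*l + 6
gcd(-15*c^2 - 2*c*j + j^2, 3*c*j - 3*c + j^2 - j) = 3*c + j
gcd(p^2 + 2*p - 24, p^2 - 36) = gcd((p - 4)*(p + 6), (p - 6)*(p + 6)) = p + 6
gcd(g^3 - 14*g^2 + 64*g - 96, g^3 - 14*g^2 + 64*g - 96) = g^3 - 14*g^2 + 64*g - 96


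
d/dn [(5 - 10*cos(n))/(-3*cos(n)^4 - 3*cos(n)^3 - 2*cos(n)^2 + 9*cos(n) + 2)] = 80*(18*cos(n)^4 - 5*cos(n)^2 - 4*cos(n) + 13)*sin(n)/(12*sin(n)^4 - 32*sin(n)^2 - 27*cos(n) + 3*cos(3*n) + 12)^2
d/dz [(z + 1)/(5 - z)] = 6/(z - 5)^2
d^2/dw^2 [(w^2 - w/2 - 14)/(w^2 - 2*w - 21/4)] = 8*(24*w^3 - 420*w^2 + 1218*w - 1547)/(64*w^6 - 384*w^5 - 240*w^4 + 3520*w^3 + 1260*w^2 - 10584*w - 9261)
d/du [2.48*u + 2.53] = 2.48000000000000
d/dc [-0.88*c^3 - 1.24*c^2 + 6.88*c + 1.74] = -2.64*c^2 - 2.48*c + 6.88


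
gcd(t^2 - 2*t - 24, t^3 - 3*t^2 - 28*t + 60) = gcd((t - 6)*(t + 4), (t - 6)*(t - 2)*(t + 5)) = t - 6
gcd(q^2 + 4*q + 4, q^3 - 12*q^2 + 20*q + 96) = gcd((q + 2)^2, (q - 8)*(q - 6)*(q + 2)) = q + 2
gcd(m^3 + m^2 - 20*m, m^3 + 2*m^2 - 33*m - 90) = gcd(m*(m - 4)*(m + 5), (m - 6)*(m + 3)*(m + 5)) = m + 5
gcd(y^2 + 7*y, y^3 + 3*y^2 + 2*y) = y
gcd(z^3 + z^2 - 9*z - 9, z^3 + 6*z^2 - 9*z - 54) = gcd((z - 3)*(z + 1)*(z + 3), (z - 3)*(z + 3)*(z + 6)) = z^2 - 9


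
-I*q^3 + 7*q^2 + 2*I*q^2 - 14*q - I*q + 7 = (q - 1)*(q + 7*I)*(-I*q + I)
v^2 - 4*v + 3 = (v - 3)*(v - 1)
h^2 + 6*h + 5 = (h + 1)*(h + 5)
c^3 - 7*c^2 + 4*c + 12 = (c - 6)*(c - 2)*(c + 1)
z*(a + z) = a*z + z^2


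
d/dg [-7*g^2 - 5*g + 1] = -14*g - 5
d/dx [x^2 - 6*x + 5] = 2*x - 6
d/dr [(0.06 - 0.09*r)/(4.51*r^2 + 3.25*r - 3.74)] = (0.4059*r^2 - 0.5412*r + 0.1416)/(20.3401*r^4 + 29.315*r^3 - 23.1723*r^2 - 24.31*r + 13.9876)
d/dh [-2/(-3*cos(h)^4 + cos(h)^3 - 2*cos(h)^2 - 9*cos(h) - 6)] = 2*(12*cos(h)^3 - 3*cos(h)^2 + 4*cos(h) + 9)*sin(h)/(3*cos(h)^4 - cos(h)^3 + 2*cos(h)^2 + 9*cos(h) + 6)^2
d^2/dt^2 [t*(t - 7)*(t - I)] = 6*t - 14 - 2*I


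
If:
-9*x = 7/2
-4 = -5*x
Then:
No Solution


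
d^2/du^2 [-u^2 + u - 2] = -2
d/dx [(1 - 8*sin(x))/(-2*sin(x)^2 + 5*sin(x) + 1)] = (-16*sin(x)^2 + 4*sin(x) - 13)*cos(x)/(5*sin(x) + cos(2*x))^2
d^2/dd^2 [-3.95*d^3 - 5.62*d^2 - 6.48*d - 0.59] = -23.7*d - 11.24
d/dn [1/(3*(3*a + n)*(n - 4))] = ((4 - n)*(3*a + n) - (n - 4)^2)/(3*(3*a + n)^2*(n - 4)^3)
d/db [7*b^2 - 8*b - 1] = 14*b - 8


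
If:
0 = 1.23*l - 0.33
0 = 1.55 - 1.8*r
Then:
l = 0.27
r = 0.86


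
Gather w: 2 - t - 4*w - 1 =-t - 4*w + 1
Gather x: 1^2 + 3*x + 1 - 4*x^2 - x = -4*x^2 + 2*x + 2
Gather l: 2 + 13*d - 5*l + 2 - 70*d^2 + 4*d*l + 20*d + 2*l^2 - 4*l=-70*d^2 + 33*d + 2*l^2 + l*(4*d - 9) + 4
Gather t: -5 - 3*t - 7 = -3*t - 12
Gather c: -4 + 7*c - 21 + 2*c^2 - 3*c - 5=2*c^2 + 4*c - 30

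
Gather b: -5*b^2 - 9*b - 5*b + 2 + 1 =-5*b^2 - 14*b + 3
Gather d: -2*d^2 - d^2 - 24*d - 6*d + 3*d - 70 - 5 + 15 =-3*d^2 - 27*d - 60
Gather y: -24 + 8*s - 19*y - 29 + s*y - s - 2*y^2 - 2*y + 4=7*s - 2*y^2 + y*(s - 21) - 49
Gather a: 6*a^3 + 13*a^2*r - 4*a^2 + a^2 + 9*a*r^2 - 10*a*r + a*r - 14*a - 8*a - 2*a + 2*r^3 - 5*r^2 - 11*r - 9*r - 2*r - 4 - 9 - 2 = 6*a^3 + a^2*(13*r - 3) + a*(9*r^2 - 9*r - 24) + 2*r^3 - 5*r^2 - 22*r - 15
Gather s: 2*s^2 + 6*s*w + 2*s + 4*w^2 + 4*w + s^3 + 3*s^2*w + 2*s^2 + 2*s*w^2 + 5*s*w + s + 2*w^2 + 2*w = s^3 + s^2*(3*w + 4) + s*(2*w^2 + 11*w + 3) + 6*w^2 + 6*w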